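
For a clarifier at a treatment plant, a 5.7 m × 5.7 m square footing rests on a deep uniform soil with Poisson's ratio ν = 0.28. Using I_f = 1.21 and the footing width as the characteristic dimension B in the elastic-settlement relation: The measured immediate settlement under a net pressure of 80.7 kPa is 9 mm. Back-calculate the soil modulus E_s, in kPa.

S_e = q·B·(1−ν²)/E_s · I_f  ⇒  E_s = q·B·(1−ν²)·I_f / S_e.
E_s = 80.7 × 5.7 × 0.9216 × 1.21 / 0.009 = 56990 kPa

E_s ≈ 57000 kPa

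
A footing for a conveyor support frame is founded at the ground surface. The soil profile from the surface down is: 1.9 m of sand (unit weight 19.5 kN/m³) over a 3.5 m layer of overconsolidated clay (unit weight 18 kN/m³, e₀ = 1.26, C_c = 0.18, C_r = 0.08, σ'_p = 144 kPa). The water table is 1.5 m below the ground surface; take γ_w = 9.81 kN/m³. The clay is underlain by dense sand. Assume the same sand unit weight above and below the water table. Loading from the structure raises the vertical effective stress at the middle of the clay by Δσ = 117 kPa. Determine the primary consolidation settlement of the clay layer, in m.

Mid-depth of clay below the ground surface: z = 1.9 + 3.5/2 = 3.65 m.
Total vertical stress at mid-clay: σ_v = 19.5×1.9 + 18×1.75 = 68.55 kPa.
Pore pressure: u = 9.81×(3.65 − 1.5) = 21.091 kPa.
Initial effective stress: σ'_0 = σ_v − u = 68.55 − 21.091 = 47.459 kPa.
Final effective stress: σ'_f = 47.459 + 117 = 164.46 kPa.
σ'_f = 164.46 > σ'_p = 144 kPa, so the stress path crosses the preconsolidation pressure — recompression up to σ'_p, then virgin compression beyond:
S_c = H/(1+e₀)·[C_r·log₁₀(σ'_p/σ'_0) + C_c·log₁₀(σ'_f/σ'_p)]
    = 3.5/2.26 × [0.08×log₁₀(144/47.459) + 0.18×log₁₀(164.46/144)]
    = 1.5487 × [0.038564 + 0.010386] = 0.07581 m

S_c ≈ 0.0758 m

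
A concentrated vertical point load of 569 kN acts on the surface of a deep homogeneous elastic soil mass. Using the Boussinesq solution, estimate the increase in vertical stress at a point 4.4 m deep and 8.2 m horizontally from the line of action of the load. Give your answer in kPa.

Δσ_z ≈ 0.332 kPa

Boussinesq vertical stress below a point load on an elastic half-space:
Δσ_z = 3P/(2πz²) · [1 + (r/z)²]^(−5/2)
r/z = 8.2/4.4 = 1.8636; [1+(r/z)²]^(−5/2) = 0.02363.
Δσ_z = 3×569/(2π×4.4²) × 0.02363 = 14.033 × 0.02363 = 0.3316 kPa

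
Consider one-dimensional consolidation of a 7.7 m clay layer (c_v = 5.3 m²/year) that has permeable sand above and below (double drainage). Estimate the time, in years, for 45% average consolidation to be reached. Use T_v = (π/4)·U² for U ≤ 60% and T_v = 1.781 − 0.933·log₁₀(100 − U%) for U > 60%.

t ≈ 0.445 years

Drainage path length: H_d = H/2 = 3.85 m (double drainage).
U ≤ 60%: T_v = (π/4)·U² = (π/4)×0.45² = 0.15904.
t = T_v·H_d²/c_v = 0.15904×3.85²/5.3 = 0.4448 years.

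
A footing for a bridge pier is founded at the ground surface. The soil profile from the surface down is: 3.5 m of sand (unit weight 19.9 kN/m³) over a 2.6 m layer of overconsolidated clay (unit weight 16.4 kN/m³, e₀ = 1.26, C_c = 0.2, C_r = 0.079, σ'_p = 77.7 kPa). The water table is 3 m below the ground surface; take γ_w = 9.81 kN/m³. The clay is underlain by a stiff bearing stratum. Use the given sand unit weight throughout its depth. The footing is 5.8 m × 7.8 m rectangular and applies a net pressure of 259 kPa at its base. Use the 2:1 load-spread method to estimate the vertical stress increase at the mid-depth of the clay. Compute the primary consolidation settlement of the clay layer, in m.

S_c ≈ 0.0751 m

Mid-depth of clay below the ground surface: z = 3.5 + 2.6/2 = 4.8 m.
Total vertical stress at mid-clay: σ_v = 19.9×3.5 + 16.4×1.3 = 90.97 kPa.
Pore pressure: u = 9.81×(4.8 − 3) = 17.658 kPa.
Initial effective stress: σ'_0 = σ_v − u = 90.97 − 17.658 = 73.312 kPa.
Stress increase at mid-clay by the 2:1 spreading method:
Δσ = qBL/((B+z)(L+z)) = 259×5.8×7.8/((5.8+4.8)(7.8+4.8)) = 87.73 kPa
Final effective stress: σ'_f = 73.312 + 87.73 = 161.04 kPa.
σ'_f = 161.04 > σ'_p = 77.7 kPa, so the stress path crosses the preconsolidation pressure — recompression up to σ'_p, then virgin compression beyond:
S_c = H/(1+e₀)·[C_r·log₁₀(σ'_p/σ'_0) + C_c·log₁₀(σ'_f/σ'_p)]
    = 2.6/2.26 × [0.079×log₁₀(77.7/73.312) + 0.2×log₁₀(161.04/77.7)]
    = 1.1504 × [0.0019944 + 0.063303] = 0.07512 m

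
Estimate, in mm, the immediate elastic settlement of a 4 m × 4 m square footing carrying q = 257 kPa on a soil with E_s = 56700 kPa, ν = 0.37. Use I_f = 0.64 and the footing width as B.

Immediate (elastic) settlement: S_e = q·B·(1−ν²)/E_s · I_f.
S_e = 257 × 4 × (1 − 0.37²) / 56700 × 0.64
    = 257 × 4 × 0.8631 / 56700 × 0.64
    = 0.01002 m = 10.02 mm

S_e ≈ 10 mm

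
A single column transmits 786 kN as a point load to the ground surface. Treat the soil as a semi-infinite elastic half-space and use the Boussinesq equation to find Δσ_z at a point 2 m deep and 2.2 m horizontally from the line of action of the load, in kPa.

Δσ_z ≈ 12.9 kPa

Boussinesq vertical stress below a point load on an elastic half-space:
Δσ_z = 3P/(2πz²) · [1 + (r/z)²]^(−5/2)
r/z = 2.2/2 = 1.1; [1+(r/z)²]^(−5/2) = 0.13773.
Δσ_z = 3×786/(2π×2²) × 0.13773 = 93.822 × 0.13773 = 12.92 kPa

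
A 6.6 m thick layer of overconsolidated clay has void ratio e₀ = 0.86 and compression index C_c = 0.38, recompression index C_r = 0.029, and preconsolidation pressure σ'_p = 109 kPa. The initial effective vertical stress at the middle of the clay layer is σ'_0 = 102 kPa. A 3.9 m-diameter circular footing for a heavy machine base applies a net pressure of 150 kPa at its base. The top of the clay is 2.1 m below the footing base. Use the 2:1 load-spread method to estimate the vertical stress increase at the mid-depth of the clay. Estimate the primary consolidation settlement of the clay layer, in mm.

S_c ≈ 98.8 mm

Mid-depth of clay below the footing base: z = 2.1 + 6.6/2 = 5.4 m.
Stress increase at mid-clay by the 2:1 spreading method:
Δσ ≈ qD²/(D+z)² = 150×3.9²/(3.9+5.4)² = 26.379 kPa
Final effective stress: σ'_f = 102 + 26.379 = 128.38 kPa.
σ'_f = 128.38 > σ'_p = 109 kPa, so the stress path crosses the preconsolidation pressure — recompression up to σ'_p, then virgin compression beyond:
S_c = H/(1+e₀)·[C_r·log₁₀(σ'_p/σ'_0) + C_c·log₁₀(σ'_f/σ'_p)]
    = 6.6/1.86 × [0.029×log₁₀(109/102) + 0.38×log₁₀(128.38/109)]
    = 3.5484 × [0.00083596 + 0.027007] = 0.0988 m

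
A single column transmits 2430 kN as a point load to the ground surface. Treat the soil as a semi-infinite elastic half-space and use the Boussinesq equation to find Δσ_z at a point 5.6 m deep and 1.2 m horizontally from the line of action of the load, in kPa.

Boussinesq vertical stress below a point load on an elastic half-space:
Δσ_z = 3P/(2πz²) · [1 + (r/z)²]^(−5/2)
r/z = 1.2/5.6 = 0.21429; [1+(r/z)²]^(−5/2) = 0.89383.
Δσ_z = 3×2430/(2π×5.6²) × 0.89383 = 36.997 × 0.89383 = 33.07 kPa

Δσ_z ≈ 33.1 kPa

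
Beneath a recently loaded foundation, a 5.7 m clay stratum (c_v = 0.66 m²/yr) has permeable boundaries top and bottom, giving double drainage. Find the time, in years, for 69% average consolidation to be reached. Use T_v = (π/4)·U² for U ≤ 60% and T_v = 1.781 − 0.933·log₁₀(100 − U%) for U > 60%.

Drainage path length: H_d = H/2 = 2.85 m (double drainage).
U > 60%: T_v = 1.781 − 0.933·log₁₀(100 − 69) = 0.38956.
t = T_v·H_d²/c_v = 0.38956×2.85²/0.66 = 4.794 years.

t ≈ 4.79 years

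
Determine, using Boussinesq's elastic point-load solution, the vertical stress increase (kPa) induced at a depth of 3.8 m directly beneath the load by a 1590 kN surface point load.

Boussinesq vertical stress below a point load on an elastic half-space:
Δσ_z = 3P/(2πz²) · [1 + (r/z)²]^(−5/2)
r/z = 0/3.8 = 0; [1+(r/z)²]^(−5/2) = 1.
Δσ_z = 3×1590/(2π×3.8²) × 1 = 52.574 × 1 = 52.57 kPa

Δσ_z ≈ 52.6 kPa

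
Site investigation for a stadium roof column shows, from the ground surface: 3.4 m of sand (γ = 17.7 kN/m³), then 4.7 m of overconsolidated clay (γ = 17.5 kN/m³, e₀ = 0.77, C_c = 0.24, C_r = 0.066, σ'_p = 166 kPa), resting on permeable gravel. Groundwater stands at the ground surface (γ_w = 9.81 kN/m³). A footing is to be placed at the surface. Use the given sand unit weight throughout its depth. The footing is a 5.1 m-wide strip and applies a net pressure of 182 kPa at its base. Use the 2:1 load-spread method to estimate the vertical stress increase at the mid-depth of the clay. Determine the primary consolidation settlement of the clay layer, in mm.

S_c ≈ 81.2 mm

Mid-depth of clay below the ground surface: z = 3.4 + 4.7/2 = 5.75 m.
Total vertical stress at mid-clay: σ_v = 17.7×3.4 + 17.5×2.35 = 101.3 kPa.
Pore pressure: u = 9.81×(5.75 − 0) = 56.408 kPa.
Initial effective stress: σ'_0 = σ_v − u = 101.3 − 56.408 = 44.892 kPa.
Stress increase at mid-clay by the 2:1 spreading method:
Δσ = qB/(B+z) = 182×5.1/(5.1+5.75) = 85.548 kPa
Final effective stress: σ'_f = 44.892 + 85.548 = 130.44 kPa.
σ'_f = 130.44 ≤ σ'_p = 166 kPa, so the clay remains overconsolidated and only the recompression index applies:
S_c = C_r·H/(1+e₀)·log₁₀(σ'_f/σ'_0) = 0.066×4.7/1.77×log₁₀(130.44/44.892)
    = 0.17526 × 0.46324 = 0.08119 m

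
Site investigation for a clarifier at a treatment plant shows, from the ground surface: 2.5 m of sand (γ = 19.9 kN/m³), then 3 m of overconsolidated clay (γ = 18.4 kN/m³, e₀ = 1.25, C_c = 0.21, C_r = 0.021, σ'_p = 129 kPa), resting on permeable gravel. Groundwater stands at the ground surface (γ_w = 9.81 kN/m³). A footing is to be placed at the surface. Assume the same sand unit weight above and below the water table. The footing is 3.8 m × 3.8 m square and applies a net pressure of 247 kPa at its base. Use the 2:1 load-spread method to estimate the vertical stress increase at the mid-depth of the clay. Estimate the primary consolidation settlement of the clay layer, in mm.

Mid-depth of clay below the ground surface: z = 2.5 + 3/2 = 4 m.
Total vertical stress at mid-clay: σ_v = 19.9×2.5 + 18.4×1.5 = 77.35 kPa.
Pore pressure: u = 9.81×(4 − 0) = 39.24 kPa.
Initial effective stress: σ'_0 = σ_v − u = 77.35 − 39.24 = 38.11 kPa.
Stress increase at mid-clay by the 2:1 spreading method:
Δσ = qBL/((B+z)(L+z)) = 247×3.8×3.8/((3.8+4)(3.8+4)) = 58.624 kPa
Final effective stress: σ'_f = 38.11 + 58.624 = 96.734 kPa.
σ'_f = 96.734 ≤ σ'_p = 129 kPa, so the clay remains overconsolidated and only the recompression index applies:
S_c = C_r·H/(1+e₀)·log₁₀(σ'_f/σ'_0) = 0.021×3/2.25×log₁₀(96.734/38.11)
    = 0.027999 × 0.40454 = 0.01133 m

S_c ≈ 11.3 mm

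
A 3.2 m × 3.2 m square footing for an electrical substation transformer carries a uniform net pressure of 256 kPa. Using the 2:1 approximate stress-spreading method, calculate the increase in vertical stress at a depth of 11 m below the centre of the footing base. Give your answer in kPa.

Δσ_z ≈ 13 kPa

By the 2:1 method the load spreads at 1 horizontal : 2 vertical, so at depth z the loaded area has grown by z in each plan dimension:
Δσ = qBL/((B+z)(L+z)) = 256×3.2×3.2/((3.2+11)(3.2+11)) = 13.001 kPa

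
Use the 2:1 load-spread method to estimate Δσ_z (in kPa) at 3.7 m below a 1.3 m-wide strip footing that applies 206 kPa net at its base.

Δσ_z ≈ 53.6 kPa

By the 2:1 method the load spreads at 1 horizontal : 2 vertical, so at depth z the loaded area has grown by z in each plan dimension:
Δσ = qB/(B+z) = 206×1.3/(1.3+3.7) = 53.56 kPa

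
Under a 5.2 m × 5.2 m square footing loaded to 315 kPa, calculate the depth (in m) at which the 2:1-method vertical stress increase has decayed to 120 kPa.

2:1 spreading — at depth z the loaded area has grown by z in each plan dimension:
qB²/(B+z)² = Δσ_z ⇒ z = B(√(q/Δσ_z) − 1) = 5.2×(√(315/120) − 1) = 3.225 m

z ≈ 3.22 m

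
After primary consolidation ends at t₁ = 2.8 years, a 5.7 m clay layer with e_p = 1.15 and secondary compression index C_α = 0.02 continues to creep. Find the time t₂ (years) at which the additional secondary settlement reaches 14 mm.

S_s = C_α·H/(1+e_p)·log₁₀(t₂/t₁) ⇒ log₁₀(t₂/t₁) = S_s·(1+e_p)/(C_α·H).
log₁₀(t₂/t₁) = 0.014 × (1+1.15) / (0.02×5.7) = 0.264
t₂ = t₁ × 10^0.264 = 2.8 × 1.837 = 5.143 years

t₂ ≈ 5.14 years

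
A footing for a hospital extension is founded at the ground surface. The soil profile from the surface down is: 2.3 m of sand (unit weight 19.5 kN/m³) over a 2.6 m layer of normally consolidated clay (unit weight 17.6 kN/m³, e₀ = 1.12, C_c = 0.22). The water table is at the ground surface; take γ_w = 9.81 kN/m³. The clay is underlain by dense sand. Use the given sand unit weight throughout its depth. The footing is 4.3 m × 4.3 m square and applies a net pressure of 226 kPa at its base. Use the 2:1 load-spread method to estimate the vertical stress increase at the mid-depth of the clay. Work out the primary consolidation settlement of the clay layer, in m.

S_c ≈ 0.131 m

Mid-depth of clay below the ground surface: z = 2.3 + 2.6/2 = 3.6 m.
Total vertical stress at mid-clay: σ_v = 19.5×2.3 + 17.6×1.3 = 67.73 kPa.
Pore pressure: u = 9.81×(3.6 − 0) = 35.316 kPa.
Initial effective stress: σ'_0 = σ_v − u = 67.73 − 35.316 = 32.414 kPa.
Stress increase at mid-clay by the 2:1 spreading method:
Δσ = qBL/((B+z)(L+z)) = 226×4.3×4.3/((4.3+3.6)(4.3+3.6)) = 66.956 kPa
Final effective stress: σ'_f = σ'_0 + Δσ = 32.414 + 66.956 = 99.37 kPa.
Normally consolidated clay, so the full stress increment lies on the virgin compression line:
S_c = C_c·H/(1+e₀)·log₁₀(σ'_f/σ'_0) = 0.22×2.6/(1+1.12)×log₁₀(99.37/32.414)
    = 0.26981 × 0.48652 = 0.1313 m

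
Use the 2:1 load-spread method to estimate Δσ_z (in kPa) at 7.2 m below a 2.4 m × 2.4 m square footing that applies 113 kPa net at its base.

By the 2:1 method the load spreads at 1 horizontal : 2 vertical, so at depth z the loaded area has grown by z in each plan dimension:
Δσ = qBL/((B+z)(L+z)) = 113×2.4×2.4/((2.4+7.2)(2.4+7.2)) = 7.0625 kPa

Δσ_z ≈ 7.06 kPa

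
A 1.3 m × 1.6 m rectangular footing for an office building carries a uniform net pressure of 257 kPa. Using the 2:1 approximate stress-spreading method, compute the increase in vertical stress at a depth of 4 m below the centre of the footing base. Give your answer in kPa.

Δσ_z ≈ 18 kPa

By the 2:1 method the load spreads at 1 horizontal : 2 vertical, so at depth z the loaded area has grown by z in each plan dimension:
Δσ = qBL/((B+z)(L+z)) = 257×1.3×1.6/((1.3+4)(1.6+4)) = 18.011 kPa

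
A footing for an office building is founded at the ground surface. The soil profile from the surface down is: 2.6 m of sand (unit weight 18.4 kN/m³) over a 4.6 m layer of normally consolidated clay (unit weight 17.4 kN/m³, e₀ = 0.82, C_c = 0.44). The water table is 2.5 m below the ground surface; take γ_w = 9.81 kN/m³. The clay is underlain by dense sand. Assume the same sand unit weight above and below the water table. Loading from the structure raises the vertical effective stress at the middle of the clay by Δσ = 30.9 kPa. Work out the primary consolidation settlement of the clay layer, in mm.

Mid-depth of clay below the ground surface: z = 2.6 + 4.6/2 = 4.9 m.
Total vertical stress at mid-clay: σ_v = 18.4×2.6 + 17.4×2.3 = 87.86 kPa.
Pore pressure: u = 9.81×(4.9 − 2.5) = 23.544 kPa.
Initial effective stress: σ'_0 = σ_v − u = 87.86 − 23.544 = 64.316 kPa.
Final effective stress: σ'_f = σ'_0 + Δσ = 64.316 + 30.9 = 95.216 kPa.
Normally consolidated clay, so the full stress increment lies on the virgin compression line:
S_c = C_c·H/(1+e₀)·log₁₀(σ'_f/σ'_0) = 0.44×4.6/(1+0.82)×log₁₀(95.216/64.316)
    = 1.1121 × 0.17039 = 0.1895 m

S_c ≈ 189 mm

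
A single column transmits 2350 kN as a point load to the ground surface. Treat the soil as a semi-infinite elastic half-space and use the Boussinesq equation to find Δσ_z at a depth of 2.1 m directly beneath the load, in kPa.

Boussinesq vertical stress below a point load on an elastic half-space:
Δσ_z = 3P/(2πz²) · [1 + (r/z)²]^(−5/2)
r/z = 0/2.1 = 0; [1+(r/z)²]^(−5/2) = 1.
Δσ_z = 3×2350/(2π×2.1²) × 1 = 254.43 × 1 = 254.4 kPa

Δσ_z ≈ 254 kPa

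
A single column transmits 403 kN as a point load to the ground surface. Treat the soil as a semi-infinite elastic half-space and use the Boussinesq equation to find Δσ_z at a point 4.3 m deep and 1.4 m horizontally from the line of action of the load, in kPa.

Boussinesq vertical stress below a point load on an elastic half-space:
Δσ_z = 3P/(2πz²) · [1 + (r/z)²]^(−5/2)
r/z = 1.4/4.3 = 0.32558; [1+(r/z)²]^(−5/2) = 0.77734.
Δσ_z = 3×403/(2π×4.3²) × 0.77734 = 10.407 × 0.77734 = 8.09 kPa

Δσ_z ≈ 8.09 kPa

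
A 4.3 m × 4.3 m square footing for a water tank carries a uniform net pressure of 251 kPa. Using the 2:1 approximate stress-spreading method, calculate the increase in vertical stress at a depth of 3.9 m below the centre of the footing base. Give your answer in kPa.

By the 2:1 method the load spreads at 1 horizontal : 2 vertical, so at depth z the loaded area has grown by z in each plan dimension:
Δσ = qBL/((B+z)(L+z)) = 251×4.3×4.3/((4.3+3.9)(4.3+3.9)) = 69.021 kPa

Δσ_z ≈ 69 kPa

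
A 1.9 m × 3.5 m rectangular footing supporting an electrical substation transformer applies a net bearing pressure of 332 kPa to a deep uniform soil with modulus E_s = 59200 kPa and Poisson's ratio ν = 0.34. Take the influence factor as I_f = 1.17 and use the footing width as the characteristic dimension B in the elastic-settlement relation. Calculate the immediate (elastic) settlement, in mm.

S_e ≈ 11 mm

Immediate (elastic) settlement: S_e = q·B·(1−ν²)/E_s · I_f.
S_e = 332 × 1.9 × (1 − 0.34²) / 59200 × 1.17
    = 332 × 1.9 × 0.8844 / 59200 × 1.17
    = 0.01103 m = 11.03 mm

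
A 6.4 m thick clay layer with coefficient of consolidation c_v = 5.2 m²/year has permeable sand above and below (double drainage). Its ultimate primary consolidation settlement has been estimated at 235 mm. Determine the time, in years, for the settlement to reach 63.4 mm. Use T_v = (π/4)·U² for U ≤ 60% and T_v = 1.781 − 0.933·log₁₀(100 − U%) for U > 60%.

Drainage path length: H_d = H/2 = 3.2 m (double drainage).
U = S(t)/S_ult = 63.4/235 = 0.2698.
U ≤ 60%: T_v = (π/4)·U² = (π/4)×0.26979² = 0.057165.
t = T_v·H_d²/c_v = 0.057165×3.2²/5.2 = 0.1126 years.

t ≈ 0.113 years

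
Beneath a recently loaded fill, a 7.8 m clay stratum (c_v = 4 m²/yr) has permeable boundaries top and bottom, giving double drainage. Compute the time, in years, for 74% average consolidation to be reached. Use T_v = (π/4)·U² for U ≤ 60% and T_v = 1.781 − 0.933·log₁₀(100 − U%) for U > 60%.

Drainage path length: H_d = H/2 = 3.9 m (double drainage).
U > 60%: T_v = 1.781 − 0.933·log₁₀(100 − 74) = 0.46083.
t = T_v·H_d²/c_v = 0.46083×3.9²/4 = 1.752 years.

t ≈ 1.75 years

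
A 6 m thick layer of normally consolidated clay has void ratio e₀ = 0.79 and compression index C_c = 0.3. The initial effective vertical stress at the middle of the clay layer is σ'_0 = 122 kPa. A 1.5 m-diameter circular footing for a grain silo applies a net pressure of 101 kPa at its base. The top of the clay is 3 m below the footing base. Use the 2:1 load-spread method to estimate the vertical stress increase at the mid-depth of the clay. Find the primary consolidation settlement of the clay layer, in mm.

Mid-depth of clay below the footing base: z = 3 + 6/2 = 6 m.
Stress increase at mid-clay by the 2:1 spreading method:
Δσ ≈ qD²/(D+z)² = 101×1.5²/(1.5+6)² = 4.04 kPa
Final effective stress: σ'_f = σ'_0 + Δσ = 122 + 4.04 = 126.04 kPa.
Normally consolidated clay, so the full stress increment lies on the virgin compression line:
S_c = C_c·H/(1+e₀)·log₁₀(σ'_f/σ'_0) = 0.3×6/(1+0.79)×log₁₀(126.04/122)
    = 1.0056 × 0.014149 = 0.01423 m

S_c ≈ 14.2 mm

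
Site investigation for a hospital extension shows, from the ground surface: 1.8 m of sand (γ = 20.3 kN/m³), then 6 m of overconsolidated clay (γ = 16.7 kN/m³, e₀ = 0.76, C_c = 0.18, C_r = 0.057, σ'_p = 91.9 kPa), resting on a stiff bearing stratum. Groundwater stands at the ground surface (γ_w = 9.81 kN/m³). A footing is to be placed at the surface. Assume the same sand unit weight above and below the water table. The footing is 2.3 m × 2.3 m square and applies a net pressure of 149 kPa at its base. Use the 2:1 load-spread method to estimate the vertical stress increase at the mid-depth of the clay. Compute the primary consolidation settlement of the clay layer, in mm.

S_c ≈ 28.1 mm

Mid-depth of clay below the ground surface: z = 1.8 + 6/2 = 4.8 m.
Total vertical stress at mid-clay: σ_v = 20.3×1.8 + 16.7×3 = 86.64 kPa.
Pore pressure: u = 9.81×(4.8 − 0) = 47.088 kPa.
Initial effective stress: σ'_0 = σ_v − u = 86.64 − 47.088 = 39.552 kPa.
Stress increase at mid-clay by the 2:1 spreading method:
Δσ = qBL/((B+z)(L+z)) = 149×2.3×2.3/((2.3+4.8)(2.3+4.8)) = 15.636 kPa
Final effective stress: σ'_f = 39.552 + 15.636 = 55.188 kPa.
σ'_f = 55.188 ≤ σ'_p = 91.9 kPa, so the clay remains overconsolidated and only the recompression index applies:
S_c = C_r·H/(1+e₀)·log₁₀(σ'_f/σ'_0) = 0.057×6/1.76×log₁₀(55.188/39.552)
    = 0.19432 × 0.14468 = 0.02811 m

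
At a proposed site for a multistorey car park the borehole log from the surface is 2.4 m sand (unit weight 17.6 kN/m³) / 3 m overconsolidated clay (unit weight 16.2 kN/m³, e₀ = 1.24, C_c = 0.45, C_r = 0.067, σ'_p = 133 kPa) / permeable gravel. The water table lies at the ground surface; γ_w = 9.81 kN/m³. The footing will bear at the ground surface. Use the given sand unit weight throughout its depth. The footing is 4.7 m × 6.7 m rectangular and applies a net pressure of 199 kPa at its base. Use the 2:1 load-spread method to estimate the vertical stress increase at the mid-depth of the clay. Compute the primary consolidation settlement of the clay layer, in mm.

Mid-depth of clay below the ground surface: z = 2.4 + 3/2 = 3.9 m.
Total vertical stress at mid-clay: σ_v = 17.6×2.4 + 16.2×1.5 = 66.54 kPa.
Pore pressure: u = 9.81×(3.9 − 0) = 38.259 kPa.
Initial effective stress: σ'_0 = σ_v − u = 66.54 − 38.259 = 28.281 kPa.
Stress increase at mid-clay by the 2:1 spreading method:
Δσ = qBL/((B+z)(L+z)) = 199×4.7×6.7/((4.7+3.9)(6.7+3.9)) = 68.742 kPa
Final effective stress: σ'_f = 28.281 + 68.742 = 97.023 kPa.
σ'_f = 97.023 ≤ σ'_p = 133 kPa, so the clay remains overconsolidated and only the recompression index applies:
S_c = C_r·H/(1+e₀)·log₁₀(σ'_f/σ'_0) = 0.067×3/2.24×log₁₀(97.023/28.281)
    = 0.089733 × 0.53538 = 0.04804 m

S_c ≈ 48 mm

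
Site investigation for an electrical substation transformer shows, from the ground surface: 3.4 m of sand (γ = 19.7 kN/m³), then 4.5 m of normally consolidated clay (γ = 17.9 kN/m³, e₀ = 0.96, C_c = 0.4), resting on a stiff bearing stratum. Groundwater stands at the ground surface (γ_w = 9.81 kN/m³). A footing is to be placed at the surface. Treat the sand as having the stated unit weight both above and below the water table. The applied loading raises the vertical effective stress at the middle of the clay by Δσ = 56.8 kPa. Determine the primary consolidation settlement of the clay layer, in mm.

S_c ≈ 295 mm

Mid-depth of clay below the ground surface: z = 3.4 + 4.5/2 = 5.65 m.
Total vertical stress at mid-clay: σ_v = 19.7×3.4 + 17.9×2.25 = 107.25 kPa.
Pore pressure: u = 9.81×(5.65 − 0) = 55.427 kPa.
Initial effective stress: σ'_0 = σ_v − u = 107.25 − 55.427 = 51.823 kPa.
Final effective stress: σ'_f = σ'_0 + Δσ = 51.823 + 56.8 = 108.62 kPa.
Normally consolidated clay, so the full stress increment lies on the virgin compression line:
S_c = C_c·H/(1+e₀)·log₁₀(σ'_f/σ'_0) = 0.4×4.5/(1+0.96)×log₁₀(108.62/51.823)
    = 0.91837 × 0.32139 = 0.2952 m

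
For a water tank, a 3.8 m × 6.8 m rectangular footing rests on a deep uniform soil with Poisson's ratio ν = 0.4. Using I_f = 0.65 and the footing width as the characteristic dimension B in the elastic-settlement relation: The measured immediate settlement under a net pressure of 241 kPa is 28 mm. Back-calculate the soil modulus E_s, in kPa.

S_e = q·B·(1−ν²)/E_s · I_f  ⇒  E_s = q·B·(1−ν²)·I_f / S_e.
E_s = 241 × 3.8 × 0.84 × 0.65 / 0.028 = 17860 kPa

E_s ≈ 17900 kPa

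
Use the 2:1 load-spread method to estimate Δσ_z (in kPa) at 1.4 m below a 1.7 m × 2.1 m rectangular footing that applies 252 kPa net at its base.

By the 2:1 method the load spreads at 1 horizontal : 2 vertical, so at depth z the loaded area has grown by z in each plan dimension:
Δσ = qBL/((B+z)(L+z)) = 252×1.7×2.1/((1.7+1.4)(2.1+1.4)) = 82.916 kPa

Δσ_z ≈ 82.9 kPa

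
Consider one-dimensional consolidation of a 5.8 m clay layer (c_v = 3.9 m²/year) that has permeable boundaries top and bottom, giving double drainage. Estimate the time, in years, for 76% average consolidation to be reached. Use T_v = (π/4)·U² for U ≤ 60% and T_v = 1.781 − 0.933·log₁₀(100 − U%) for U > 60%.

t ≈ 1.06 years

Drainage path length: H_d = H/2 = 2.9 m (double drainage).
U > 60%: T_v = 1.781 − 0.933·log₁₀(100 − 76) = 0.49326.
t = T_v·H_d²/c_v = 0.49326×2.9²/3.9 = 1.064 years.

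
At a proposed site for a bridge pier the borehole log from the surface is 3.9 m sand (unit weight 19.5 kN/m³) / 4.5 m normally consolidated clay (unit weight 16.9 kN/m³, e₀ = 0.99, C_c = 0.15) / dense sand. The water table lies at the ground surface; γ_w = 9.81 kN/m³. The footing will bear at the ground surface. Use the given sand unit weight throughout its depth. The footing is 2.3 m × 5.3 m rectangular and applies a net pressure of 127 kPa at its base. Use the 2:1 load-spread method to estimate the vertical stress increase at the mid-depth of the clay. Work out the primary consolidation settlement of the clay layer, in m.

S_c ≈ 0.0384 m

Mid-depth of clay below the ground surface: z = 3.9 + 4.5/2 = 6.15 m.
Total vertical stress at mid-clay: σ_v = 19.5×3.9 + 16.9×2.25 = 114.07 kPa.
Pore pressure: u = 9.81×(6.15 − 0) = 60.332 kPa.
Initial effective stress: σ'_0 = σ_v − u = 114.07 − 60.332 = 53.738 kPa.
Stress increase at mid-clay by the 2:1 spreading method:
Δσ = qBL/((B+z)(L+z)) = 127×2.3×5.3/((2.3+6.15)(5.3+6.15)) = 16.001 kPa
Final effective stress: σ'_f = σ'_0 + Δσ = 53.738 + 16.001 = 69.739 kPa.
Normally consolidated clay, so the full stress increment lies on the virgin compression line:
S_c = C_c·H/(1+e₀)·log₁₀(σ'_f/σ'_0) = 0.15×4.5/(1+0.99)×log₁₀(69.739/53.738)
    = 0.3392 × 0.11319 = 0.03839 m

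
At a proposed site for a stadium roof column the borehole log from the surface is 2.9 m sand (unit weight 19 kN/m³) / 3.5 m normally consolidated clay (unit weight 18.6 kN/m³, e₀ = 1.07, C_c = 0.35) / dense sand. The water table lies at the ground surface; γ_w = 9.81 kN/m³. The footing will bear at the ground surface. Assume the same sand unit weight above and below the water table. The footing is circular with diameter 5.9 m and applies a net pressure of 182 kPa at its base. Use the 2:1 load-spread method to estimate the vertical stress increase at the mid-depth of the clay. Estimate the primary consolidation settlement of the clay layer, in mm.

S_c ≈ 220 mm

Mid-depth of clay below the ground surface: z = 2.9 + 3.5/2 = 4.65 m.
Total vertical stress at mid-clay: σ_v = 19×2.9 + 18.6×1.75 = 87.65 kPa.
Pore pressure: u = 9.81×(4.65 − 0) = 45.617 kPa.
Initial effective stress: σ'_0 = σ_v − u = 87.65 − 45.617 = 42.033 kPa.
Stress increase at mid-clay by the 2:1 spreading method:
Δσ ≈ qD²/(D+z)² = 182×5.9²/(5.9+4.65)² = 56.921 kPa
Final effective stress: σ'_f = σ'_0 + Δσ = 42.033 + 56.921 = 98.954 kPa.
Normally consolidated clay, so the full stress increment lies on the virgin compression line:
S_c = C_c·H/(1+e₀)·log₁₀(σ'_f/σ'_0) = 0.35×3.5/(1+1.07)×log₁₀(98.954/42.033)
    = 0.59179 × 0.37184 = 0.2201 m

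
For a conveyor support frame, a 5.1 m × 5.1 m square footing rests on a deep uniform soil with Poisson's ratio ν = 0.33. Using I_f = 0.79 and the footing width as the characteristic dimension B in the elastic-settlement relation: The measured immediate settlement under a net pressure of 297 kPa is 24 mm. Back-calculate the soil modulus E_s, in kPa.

E_s ≈ 44400 kPa

S_e = q·B·(1−ν²)/E_s · I_f  ⇒  E_s = q·B·(1−ν²)·I_f / S_e.
E_s = 297 × 5.1 × 0.8911 × 0.79 / 0.024 = 44430 kPa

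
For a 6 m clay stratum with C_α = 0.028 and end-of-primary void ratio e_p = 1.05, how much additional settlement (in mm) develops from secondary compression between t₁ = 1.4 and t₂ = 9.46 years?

Secondary compression: S_s = C_α·H/(1+e_p)·log₁₀(t₂/t₁)
S_s = 0.028×6/(1+1.05)×log₁₀(9.46/1.4)
    = 0.08195 × 0.8298 = 0.068 m

S_s ≈ 68 mm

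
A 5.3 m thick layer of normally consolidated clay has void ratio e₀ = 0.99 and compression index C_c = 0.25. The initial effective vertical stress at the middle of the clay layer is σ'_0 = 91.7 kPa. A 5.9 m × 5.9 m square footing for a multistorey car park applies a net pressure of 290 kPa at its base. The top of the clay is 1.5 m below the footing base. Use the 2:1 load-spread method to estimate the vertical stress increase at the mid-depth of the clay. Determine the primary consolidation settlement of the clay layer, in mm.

Mid-depth of clay below the footing base: z = 1.5 + 5.3/2 = 4.15 m.
Stress increase at mid-clay by the 2:1 spreading method:
Δσ = qBL/((B+z)(L+z)) = 290×5.9×5.9/((5.9+4.15)(5.9+4.15)) = 99.947 kPa
Final effective stress: σ'_f = σ'_0 + Δσ = 91.7 + 99.947 = 191.65 kPa.
Normally consolidated clay, so the full stress increment lies on the virgin compression line:
S_c = C_c·H/(1+e₀)·log₁₀(σ'_f/σ'_0) = 0.25×5.3/(1+0.99)×log₁₀(191.65/91.7)
    = 0.66583 × 0.32014 = 0.2132 m

S_c ≈ 213 mm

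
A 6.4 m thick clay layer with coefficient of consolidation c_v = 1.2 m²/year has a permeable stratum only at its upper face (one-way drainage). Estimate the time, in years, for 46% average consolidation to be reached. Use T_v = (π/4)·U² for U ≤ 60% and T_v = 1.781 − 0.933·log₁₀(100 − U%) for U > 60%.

t ≈ 5.67 years

Drainage path length: H_d = H = 6.4 m (single drainage).
U ≤ 60%: T_v = (π/4)·U² = (π/4)×0.46² = 0.16619.
t = T_v·H_d²/c_v = 0.16619×6.4²/1.2 = 5.673 years.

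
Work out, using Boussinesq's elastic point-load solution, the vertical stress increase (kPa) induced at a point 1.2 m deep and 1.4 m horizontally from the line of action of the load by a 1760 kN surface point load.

Boussinesq vertical stress below a point load on an elastic half-space:
Δσ_z = 3P/(2πz²) · [1 + (r/z)²]^(−5/2)
r/z = 1.4/1.2 = 1.1667; [1+(r/z)²]^(−5/2) = 0.11674.
Δσ_z = 3×1760/(2π×1.2²) × 0.11674 = 583.57 × 0.11674 = 68.13 kPa

Δσ_z ≈ 68.1 kPa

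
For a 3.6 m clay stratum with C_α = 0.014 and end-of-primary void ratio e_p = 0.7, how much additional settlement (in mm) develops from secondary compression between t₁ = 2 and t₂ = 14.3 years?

S_s ≈ 25.3 mm

Secondary compression: S_s = C_α·H/(1+e_p)·log₁₀(t₂/t₁)
S_s = 0.014×3.6/(1+0.7)×log₁₀(14.3/2)
    = 0.02965 × 0.8543 = 0.02533 m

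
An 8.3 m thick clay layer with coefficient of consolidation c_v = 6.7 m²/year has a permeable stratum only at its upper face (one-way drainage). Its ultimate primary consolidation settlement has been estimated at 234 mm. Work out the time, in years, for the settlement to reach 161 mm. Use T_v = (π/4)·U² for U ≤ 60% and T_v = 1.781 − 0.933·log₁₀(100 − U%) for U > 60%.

t ≈ 3.98 years

Drainage path length: H_d = H = 8.3 m (single drainage).
U = S(t)/S_ult = 161/234 = 0.688.
U > 60%: T_v = 1.781 − 0.933·log₁₀(100 − 68.803) = 0.387.
t = T_v·H_d²/c_v = 0.387×8.3²/6.7 = 3.979 years.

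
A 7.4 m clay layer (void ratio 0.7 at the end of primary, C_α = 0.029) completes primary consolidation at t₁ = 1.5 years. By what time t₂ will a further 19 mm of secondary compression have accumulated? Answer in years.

t₂ ≈ 2.12 years

S_s = C_α·H/(1+e_p)·log₁₀(t₂/t₁) ⇒ log₁₀(t₂/t₁) = S_s·(1+e_p)/(C_α·H).
log₁₀(t₂/t₁) = 0.019 × (1+0.7) / (0.029×7.4) = 0.1505
t₂ = t₁ × 10^0.1505 = 1.5 × 1.414 = 2.121 years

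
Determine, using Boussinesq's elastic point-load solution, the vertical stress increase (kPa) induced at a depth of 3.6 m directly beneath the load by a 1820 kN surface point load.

Δσ_z ≈ 67.1 kPa

Boussinesq vertical stress below a point load on an elastic half-space:
Δσ_z = 3P/(2πz²) · [1 + (r/z)²]^(−5/2)
r/z = 0/3.6 = 0; [1+(r/z)²]^(−5/2) = 1.
Δσ_z = 3×1820/(2π×3.6²) × 1 = 67.051 × 1 = 67.05 kPa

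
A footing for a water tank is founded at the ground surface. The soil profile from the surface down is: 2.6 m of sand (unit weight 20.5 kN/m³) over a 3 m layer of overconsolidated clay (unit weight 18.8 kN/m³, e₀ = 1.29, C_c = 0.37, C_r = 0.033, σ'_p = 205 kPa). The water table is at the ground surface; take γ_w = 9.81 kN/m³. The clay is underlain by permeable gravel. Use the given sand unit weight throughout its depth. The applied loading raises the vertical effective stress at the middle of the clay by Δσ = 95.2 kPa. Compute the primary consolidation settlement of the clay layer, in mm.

Mid-depth of clay below the ground surface: z = 2.6 + 3/2 = 4.1 m.
Total vertical stress at mid-clay: σ_v = 20.5×2.6 + 18.8×1.5 = 81.5 kPa.
Pore pressure: u = 9.81×(4.1 − 0) = 40.221 kPa.
Initial effective stress: σ'_0 = σ_v − u = 81.5 − 40.221 = 41.279 kPa.
Final effective stress: σ'_f = 41.279 + 95.2 = 136.48 kPa.
σ'_f = 136.48 ≤ σ'_p = 205 kPa, so the clay remains overconsolidated and only the recompression index applies:
S_c = C_r·H/(1+e₀)·log₁₀(σ'_f/σ'_0) = 0.033×3/2.29×log₁₀(136.48/41.279)
    = 0.04323 × 0.51934 = 0.02245 m

S_c ≈ 22.5 mm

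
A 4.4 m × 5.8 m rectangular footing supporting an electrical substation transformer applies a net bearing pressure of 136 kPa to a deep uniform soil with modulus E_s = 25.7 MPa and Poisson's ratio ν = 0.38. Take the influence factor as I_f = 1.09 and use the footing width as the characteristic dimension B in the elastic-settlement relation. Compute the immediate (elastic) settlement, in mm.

S_e ≈ 21.7 mm

Immediate (elastic) settlement: S_e = q·B·(1−ν²)/E_s · I_f.
E_s = 25.7 MPa = 25700 kPa.
S_e = 136 × 4.4 × (1 − 0.38²) / 25700 × 1.09
    = 136 × 4.4 × 0.8556 / 25700 × 1.09
    = 0.02171 m = 21.71 mm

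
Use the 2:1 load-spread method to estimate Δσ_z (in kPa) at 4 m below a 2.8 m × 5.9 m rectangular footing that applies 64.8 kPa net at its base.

Δσ_z ≈ 15.9 kPa

By the 2:1 method the load spreads at 1 horizontal : 2 vertical, so at depth z the loaded area has grown by z in each plan dimension:
Δσ = qBL/((B+z)(L+z)) = 64.8×2.8×5.9/((2.8+4)(5.9+4)) = 15.902 kPa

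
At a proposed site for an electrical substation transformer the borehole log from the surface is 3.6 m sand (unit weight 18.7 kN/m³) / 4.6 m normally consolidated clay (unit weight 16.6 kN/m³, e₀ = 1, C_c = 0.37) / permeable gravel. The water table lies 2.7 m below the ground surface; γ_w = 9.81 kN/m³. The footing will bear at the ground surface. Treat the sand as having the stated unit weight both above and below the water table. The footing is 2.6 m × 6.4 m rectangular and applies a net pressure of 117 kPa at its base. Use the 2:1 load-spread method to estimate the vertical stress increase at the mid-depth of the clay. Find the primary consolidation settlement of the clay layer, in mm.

Mid-depth of clay below the ground surface: z = 3.6 + 4.6/2 = 5.9 m.
Total vertical stress at mid-clay: σ_v = 18.7×3.6 + 16.6×2.3 = 105.5 kPa.
Pore pressure: u = 9.81×(5.9 − 2.7) = 31.392 kPa.
Initial effective stress: σ'_0 = σ_v − u = 105.5 − 31.392 = 74.108 kPa.
Stress increase at mid-clay by the 2:1 spreading method:
Δσ = qBL/((B+z)(L+z)) = 117×2.6×6.4/((2.6+5.9)(6.4+5.9)) = 18.622 kPa
Final effective stress: σ'_f = σ'_0 + Δσ = 74.108 + 18.622 = 92.73 kPa.
Normally consolidated clay, so the full stress increment lies on the virgin compression line:
S_c = C_c·H/(1+e₀)·log₁₀(σ'_f/σ'_0) = 0.37×4.6/(1+1)×log₁₀(92.73/74.108)
    = 0.851 × 0.097355 = 0.08285 m

S_c ≈ 82.8 mm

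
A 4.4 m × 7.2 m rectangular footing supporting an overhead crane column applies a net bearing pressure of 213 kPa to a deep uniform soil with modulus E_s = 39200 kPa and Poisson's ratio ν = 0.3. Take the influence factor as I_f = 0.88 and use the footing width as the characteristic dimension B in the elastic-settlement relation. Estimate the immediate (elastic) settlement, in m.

Immediate (elastic) settlement: S_e = q·B·(1−ν²)/E_s · I_f.
S_e = 213 × 4.4 × (1 − 0.3²) / 39200 × 0.88
    = 213 × 4.4 × 0.91 / 39200 × 0.88
    = 0.01915 m

S_e ≈ 0.0191 m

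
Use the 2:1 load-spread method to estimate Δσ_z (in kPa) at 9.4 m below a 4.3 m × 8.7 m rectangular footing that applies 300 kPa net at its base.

By the 2:1 method the load spreads at 1 horizontal : 2 vertical, so at depth z the loaded area has grown by z in each plan dimension:
Δσ = qBL/((B+z)(L+z)) = 300×4.3×8.7/((4.3+9.4)(8.7+9.4)) = 45.26 kPa

Δσ_z ≈ 45.3 kPa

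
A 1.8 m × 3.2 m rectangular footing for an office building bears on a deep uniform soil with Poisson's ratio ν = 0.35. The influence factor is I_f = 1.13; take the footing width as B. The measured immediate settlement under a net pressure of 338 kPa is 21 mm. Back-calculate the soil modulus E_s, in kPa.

E_s ≈ 28700 kPa

S_e = q·B·(1−ν²)/E_s · I_f  ⇒  E_s = q·B·(1−ν²)·I_f / S_e.
E_s = 338 × 1.8 × 0.8775 × 1.13 / 0.021 = 28730 kPa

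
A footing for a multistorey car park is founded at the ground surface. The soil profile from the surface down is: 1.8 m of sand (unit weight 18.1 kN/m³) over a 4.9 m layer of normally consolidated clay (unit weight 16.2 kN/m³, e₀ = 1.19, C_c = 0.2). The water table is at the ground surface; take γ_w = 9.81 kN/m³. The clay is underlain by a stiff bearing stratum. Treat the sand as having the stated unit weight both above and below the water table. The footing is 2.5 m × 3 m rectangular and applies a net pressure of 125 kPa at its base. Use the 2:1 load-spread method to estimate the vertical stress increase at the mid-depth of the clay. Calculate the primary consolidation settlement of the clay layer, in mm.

S_c ≈ 94.5 mm

Mid-depth of clay below the ground surface: z = 1.8 + 4.9/2 = 4.25 m.
Total vertical stress at mid-clay: σ_v = 18.1×1.8 + 16.2×2.45 = 72.27 kPa.
Pore pressure: u = 9.81×(4.25 − 0) = 41.693 kPa.
Initial effective stress: σ'_0 = σ_v − u = 72.27 − 41.693 = 30.577 kPa.
Stress increase at mid-clay by the 2:1 spreading method:
Δσ = qBL/((B+z)(L+z)) = 125×2.5×3/((2.5+4.25)(3+4.25)) = 19.157 kPa
Final effective stress: σ'_f = σ'_0 + Δσ = 30.577 + 19.157 = 49.734 kPa.
Normally consolidated clay, so the full stress increment lies on the virgin compression line:
S_c = C_c·H/(1+e₀)·log₁₀(σ'_f/σ'_0) = 0.2×4.9/(1+1.19)×log₁₀(49.734/30.577)
    = 0.44749 × 0.21126 = 0.09454 m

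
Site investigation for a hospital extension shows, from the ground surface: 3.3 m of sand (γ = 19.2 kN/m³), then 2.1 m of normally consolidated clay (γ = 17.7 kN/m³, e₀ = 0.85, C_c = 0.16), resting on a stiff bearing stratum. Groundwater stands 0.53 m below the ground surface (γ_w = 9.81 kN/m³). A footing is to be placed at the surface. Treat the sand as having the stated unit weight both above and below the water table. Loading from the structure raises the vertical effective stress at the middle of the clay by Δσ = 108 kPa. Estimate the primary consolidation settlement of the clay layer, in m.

Mid-depth of clay below the ground surface: z = 3.3 + 2.1/2 = 4.35 m.
Total vertical stress at mid-clay: σ_v = 19.2×3.3 + 17.7×1.05 = 81.945 kPa.
Pore pressure: u = 9.81×(4.35 − 0.53) = 37.474 kPa.
Initial effective stress: σ'_0 = σ_v − u = 81.945 − 37.474 = 44.471 kPa.
Final effective stress: σ'_f = σ'_0 + Δσ = 44.471 + 108 = 152.47 kPa.
Normally consolidated clay, so the full stress increment lies on the virgin compression line:
S_c = C_c·H/(1+e₀)·log₁₀(σ'_f/σ'_0) = 0.16×2.1/(1+0.85)×log₁₀(152.47/44.471)
    = 0.18162 × 0.53511 = 0.09719 m

S_c ≈ 0.0972 m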